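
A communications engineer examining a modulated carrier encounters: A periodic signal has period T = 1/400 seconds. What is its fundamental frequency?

The fundamental frequency is the reciprocal of the period.
f = 1/T = 1/(1/400) = 400 Hz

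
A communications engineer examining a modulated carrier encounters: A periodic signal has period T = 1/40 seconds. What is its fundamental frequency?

The fundamental frequency is the reciprocal of the period.
f = 1/T = 1/(1/40) = 40 Hz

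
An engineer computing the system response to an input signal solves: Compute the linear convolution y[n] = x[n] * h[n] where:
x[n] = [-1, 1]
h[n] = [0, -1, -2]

y[n] = sum_k x[k]*h[n-k]. Output length = len(x) + len(h) - 1 = 2 + 3 - 1 = 4.
y[0] = -1*0 = 0
y[1] = 1*0 + -1*-1 = 1
y[2] = 1*-1 + -1*-2 = 1
y[3] = 1*-2 = -2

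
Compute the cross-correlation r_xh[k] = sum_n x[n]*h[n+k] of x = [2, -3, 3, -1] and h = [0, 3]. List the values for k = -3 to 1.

Both sequences indexed from 0 and zero outside their support.
Lags with overlap: k = -3 to 1.
  r_xh[-3] = x[3]*h[0] = 0
  r_xh[-2] = x[2]*h[0] + x[3]*h[1] = -3
  r_xh[-1] = x[1]*h[0] + x[2]*h[1] = 9
  r_xh[0] = x[0]*h[0] + x[1]*h[1] = -9
  r_xh[1] = x[0]*h[1] = 6
r_xh = [0, -3, 9, -9, 6] (for k = -3, ..., 1)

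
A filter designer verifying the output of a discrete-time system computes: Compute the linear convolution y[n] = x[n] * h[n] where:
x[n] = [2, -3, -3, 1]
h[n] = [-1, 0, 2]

y[n] = sum_k x[k]*h[n-k]. Output length = len(x) + len(h) - 1 = 4 + 3 - 1 = 6.
y[0] = 2*-1 = -2
y[1] = -3*-1 + 2*0 = 3
y[2] = -3*-1 + -3*0 + 2*2 = 7
y[3] = 1*-1 + -3*0 + -3*2 = -7
y[4] = 1*0 + -3*2 = -6
y[5] = 1*2 = 2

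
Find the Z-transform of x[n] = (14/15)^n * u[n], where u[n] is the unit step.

The Z-transform of a^n * u[n] is z/(z-a) for |z| > |a|.
Here a = 14/15, so X(z) = z/(z - (14/15)) = 15z/(15z - 14)
ROC: |z| > 14/15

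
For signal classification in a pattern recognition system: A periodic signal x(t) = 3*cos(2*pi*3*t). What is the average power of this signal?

Average power of A*cos(wt) is A^2/2.
P = 3^2 / 2 = 9/2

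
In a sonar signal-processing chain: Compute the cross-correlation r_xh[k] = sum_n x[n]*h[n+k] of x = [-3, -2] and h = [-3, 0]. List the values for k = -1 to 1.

Both sequences indexed from 0 and zero outside their support.
Lags with overlap: k = -1 to 1.
  r_xh[-1] = x[1]*h[0] = 6
  r_xh[0] = x[0]*h[0] + x[1]*h[1] = 9
  r_xh[1] = x[0]*h[1] = 0
r_xh = [6, 9, 0] (for k = -1, ..., 1)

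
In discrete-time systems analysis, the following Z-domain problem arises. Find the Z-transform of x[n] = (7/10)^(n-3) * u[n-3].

Time-shifting property: if X(z) = Z{x[n]}, then Z{x[n-d]} = z^(-d) * X(z)
X(z) = z/(z - 7/10) for x[n] = (7/10)^n * u[n]
Z{x[n-3]} = z^(-3) * z/(z - 7/10) = z^(-2)/(z - 7/10)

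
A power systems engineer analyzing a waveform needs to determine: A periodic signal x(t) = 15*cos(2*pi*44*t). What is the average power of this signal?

Average power of A*cos(wt) is A^2/2.
P = 15^2 / 2 = 225/2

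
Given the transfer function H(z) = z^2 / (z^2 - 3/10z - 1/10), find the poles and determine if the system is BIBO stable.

Poles are roots of the denominator: z^2 - 3/10z - 1/10 = 0.
Quadratic formula: z = [-(-3/10) +/- sqrt((-3/10)^2 - 4*(-1/10))] / 2
Discriminant = 9/100 + 2/5 = 49/100; sqrt = 7/10.
z = (3/10 +/- 7/10) / 2 => z = 1/2 or z = -1/5.
|p1| = 1/2, |p2| = 1/5.
For BIBO stability, all poles must lie inside the unit circle (|p| < 1).
System is STABLE since both |p| < 1.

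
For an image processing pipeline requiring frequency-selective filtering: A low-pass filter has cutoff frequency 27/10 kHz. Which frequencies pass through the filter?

A low-pass filter passes all frequencies below the cutoff frequency 27/10 kHz and attenuates higher frequencies.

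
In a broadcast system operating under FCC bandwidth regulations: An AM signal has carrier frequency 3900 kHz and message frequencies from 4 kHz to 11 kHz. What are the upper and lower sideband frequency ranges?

Upper sideband (USB) = fc + [fm_low, fm_high] = 3900 + [4, 11] = [3904, 3911] kHz
Lower sideband (LSB) = fc - [fm_high, fm_low] = 3900 - [11, 4] = [3889, 3896] kHz
Total occupied spectrum: 3889 kHz to 3911 kHz (plus carrier at 3900 kHz)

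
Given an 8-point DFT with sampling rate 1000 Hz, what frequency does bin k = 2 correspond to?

The frequency of DFT bin k is: f_k = k * f_s / N
f_2 = 2 * 1000 / 8 = 250 Hz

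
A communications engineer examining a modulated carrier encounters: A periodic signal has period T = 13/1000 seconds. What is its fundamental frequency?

The fundamental frequency is the reciprocal of the period.
f = 1/T = 1/(13/1000) = 1000/13 Hz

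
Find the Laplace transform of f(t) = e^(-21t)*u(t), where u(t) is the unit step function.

Standard Laplace transform pair:
e^(-at)*u(t) <-> 1/(s+a)
With a = 21: L{e^(-21t)*u(t)} = 1/(s+21), ROC: Re(s) > -21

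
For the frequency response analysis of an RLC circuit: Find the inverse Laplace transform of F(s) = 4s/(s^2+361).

Standard pair: s/(s^2+w^2) <-> cos(wt)*u(t)
With k=4, w=19: f(t) = 4*cos(19t)*u(t)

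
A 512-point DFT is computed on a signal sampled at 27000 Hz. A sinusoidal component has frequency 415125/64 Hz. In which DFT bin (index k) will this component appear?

DFT frequency resolution = f_s/N = 27000/512 = 3375/64 Hz
Bin index k = f_signal / resolution = 415125/64 / 3375/64 = 123
The signal frequency 415125/64 Hz falls in DFT bin k = 123.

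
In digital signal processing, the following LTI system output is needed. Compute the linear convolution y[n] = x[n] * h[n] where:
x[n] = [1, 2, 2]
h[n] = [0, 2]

y[n] = sum_k x[k]*h[n-k]. Output length = len(x) + len(h) - 1 = 3 + 2 - 1 = 4.
y[0] = 1*0 = 0
y[1] = 2*0 + 1*2 = 2
y[2] = 2*0 + 2*2 = 4
y[3] = 2*2 = 4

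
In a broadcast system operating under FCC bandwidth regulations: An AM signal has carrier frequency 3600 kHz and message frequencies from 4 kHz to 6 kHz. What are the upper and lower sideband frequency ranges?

Upper sideband (USB) = fc + [fm_low, fm_high] = 3600 + [4, 6] = [3604, 3606] kHz
Lower sideband (LSB) = fc - [fm_high, fm_low] = 3600 - [6, 4] = [3594, 3596] kHz
Total occupied spectrum: 3594 kHz to 3606 kHz (plus carrier at 3600 kHz)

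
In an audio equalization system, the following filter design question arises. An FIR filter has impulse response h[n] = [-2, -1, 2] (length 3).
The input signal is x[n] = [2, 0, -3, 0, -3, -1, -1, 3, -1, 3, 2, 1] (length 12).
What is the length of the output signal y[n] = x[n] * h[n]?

For linear convolution, the output length is:
len(y) = len(x) + len(h) - 1 = 12 + 3 - 1 = 14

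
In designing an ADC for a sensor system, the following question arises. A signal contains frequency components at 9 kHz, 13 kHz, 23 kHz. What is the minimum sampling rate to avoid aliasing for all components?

The highest frequency component is f_max = 23 kHz.
Nyquist rate = 2 * f_max = 2 * 23 kHz = 46 kHz.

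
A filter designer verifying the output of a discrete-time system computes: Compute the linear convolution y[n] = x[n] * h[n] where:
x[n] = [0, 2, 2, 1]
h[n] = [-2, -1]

y[n] = sum_k x[k]*h[n-k]. Output length = len(x) + len(h) - 1 = 4 + 2 - 1 = 5.
y[0] = 0*-2 = 0
y[1] = 2*-2 + 0*-1 = -4
y[2] = 2*-2 + 2*-1 = -6
y[3] = 1*-2 + 2*-1 = -4
y[4] = 1*-1 = -1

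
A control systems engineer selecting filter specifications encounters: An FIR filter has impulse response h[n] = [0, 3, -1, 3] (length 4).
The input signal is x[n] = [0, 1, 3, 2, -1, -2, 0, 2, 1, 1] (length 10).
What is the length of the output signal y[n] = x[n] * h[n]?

For linear convolution, the output length is:
len(y) = len(x) + len(h) - 1 = 10 + 4 - 1 = 13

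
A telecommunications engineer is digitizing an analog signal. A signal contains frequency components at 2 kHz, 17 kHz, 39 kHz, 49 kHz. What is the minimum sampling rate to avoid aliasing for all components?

The highest frequency component is f_max = 49 kHz.
Nyquist rate = 2 * f_max = 2 * 49 kHz = 98 kHz.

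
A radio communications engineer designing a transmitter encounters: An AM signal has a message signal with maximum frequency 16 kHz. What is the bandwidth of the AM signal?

In AM (double-sideband), the bandwidth is twice the message frequency.
BW = 2 * f_m = 2 * 16 kHz = 32 kHz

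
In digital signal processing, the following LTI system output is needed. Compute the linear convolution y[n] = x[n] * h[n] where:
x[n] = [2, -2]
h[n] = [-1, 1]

y[n] = sum_k x[k]*h[n-k]. Output length = len(x) + len(h) - 1 = 2 + 2 - 1 = 3.
y[0] = 2*-1 = -2
y[1] = -2*-1 + 2*1 = 4
y[2] = -2*1 = -2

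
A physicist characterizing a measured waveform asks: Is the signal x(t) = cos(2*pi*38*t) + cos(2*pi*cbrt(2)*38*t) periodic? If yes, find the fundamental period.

f1 = 38 Hz, f2 = 38*cbrt(2) Hz
Ratio f2/f1 = cbrt(2), which is irrational.
Since the frequency ratio is irrational, no common period exists.
The signal is not periodic.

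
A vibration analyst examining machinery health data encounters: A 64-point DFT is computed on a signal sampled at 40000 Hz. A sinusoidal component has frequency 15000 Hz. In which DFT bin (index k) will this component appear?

DFT frequency resolution = f_s/N = 40000/64 = 625 Hz
Bin index k = f_signal / resolution = 15000 / 625 = 24
The signal frequency 15000 Hz falls in DFT bin k = 24.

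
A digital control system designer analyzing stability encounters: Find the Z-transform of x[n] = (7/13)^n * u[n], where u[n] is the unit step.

The Z-transform of a^n * u[n] is z/(z-a) for |z| > |a|.
Here a = 7/13, so X(z) = z/(z - (7/13)) = 13z/(13z - 7)
ROC: |z| > 7/13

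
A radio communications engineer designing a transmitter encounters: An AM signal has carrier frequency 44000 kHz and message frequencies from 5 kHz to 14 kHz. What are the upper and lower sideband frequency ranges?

Upper sideband (USB) = fc + [fm_low, fm_high] = 44000 + [5, 14] = [44005, 44014] kHz
Lower sideband (LSB) = fc - [fm_high, fm_low] = 44000 - [14, 5] = [43986, 43995] kHz
Total occupied spectrum: 43986 kHz to 44014 kHz (plus carrier at 44000 kHz)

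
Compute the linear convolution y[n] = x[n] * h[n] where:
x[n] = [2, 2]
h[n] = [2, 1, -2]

y[n] = sum_k x[k]*h[n-k]. Output length = len(x) + len(h) - 1 = 2 + 3 - 1 = 4.
y[0] = 2*2 = 4
y[1] = 2*2 + 2*1 = 6
y[2] = 2*1 + 2*-2 = -2
y[3] = 2*-2 = -4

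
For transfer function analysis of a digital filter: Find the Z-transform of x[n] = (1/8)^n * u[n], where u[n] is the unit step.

The Z-transform of a^n * u[n] is z/(z-a) for |z| > |a|.
Here a = 1/8, so X(z) = z/(z - (1/8)) = 8z/(8z - 1)
ROC: |z| > 1/8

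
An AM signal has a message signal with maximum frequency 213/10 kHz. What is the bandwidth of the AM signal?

In AM (double-sideband), the bandwidth is twice the message frequency.
BW = 2 * f_m = 2 * 213/10 kHz = 213/5 kHz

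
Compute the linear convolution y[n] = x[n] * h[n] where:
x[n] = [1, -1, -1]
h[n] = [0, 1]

y[n] = sum_k x[k]*h[n-k]. Output length = len(x) + len(h) - 1 = 3 + 2 - 1 = 4.
y[0] = 1*0 = 0
y[1] = -1*0 + 1*1 = 1
y[2] = -1*0 + -1*1 = -1
y[3] = -1*1 = -1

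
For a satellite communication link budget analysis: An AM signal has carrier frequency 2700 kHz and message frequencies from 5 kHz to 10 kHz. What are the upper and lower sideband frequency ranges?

Upper sideband (USB) = fc + [fm_low, fm_high] = 2700 + [5, 10] = [2705, 2710] kHz
Lower sideband (LSB) = fc - [fm_high, fm_low] = 2700 - [10, 5] = [2690, 2695] kHz
Total occupied spectrum: 2690 kHz to 2710 kHz (plus carrier at 2700 kHz)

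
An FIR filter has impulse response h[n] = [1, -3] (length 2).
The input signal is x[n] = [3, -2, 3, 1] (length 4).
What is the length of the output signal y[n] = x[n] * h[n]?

For linear convolution, the output length is:
len(y) = len(x) + len(h) - 1 = 4 + 2 - 1 = 5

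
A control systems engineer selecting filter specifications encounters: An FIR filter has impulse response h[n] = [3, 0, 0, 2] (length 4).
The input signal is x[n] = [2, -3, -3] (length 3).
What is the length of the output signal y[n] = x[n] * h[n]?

For linear convolution, the output length is:
len(y) = len(x) + len(h) - 1 = 3 + 4 - 1 = 6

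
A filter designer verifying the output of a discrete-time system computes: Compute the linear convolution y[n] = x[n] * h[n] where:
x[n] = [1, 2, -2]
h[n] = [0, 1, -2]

y[n] = sum_k x[k]*h[n-k]. Output length = len(x) + len(h) - 1 = 3 + 3 - 1 = 5.
y[0] = 1*0 = 0
y[1] = 2*0 + 1*1 = 1
y[2] = -2*0 + 2*1 + 1*-2 = 0
y[3] = -2*1 + 2*-2 = -6
y[4] = -2*-2 = 4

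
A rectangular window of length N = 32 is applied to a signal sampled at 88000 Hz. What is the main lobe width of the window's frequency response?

For a rectangular window of length N,
the main lobe width in frequency is 2*f_s/N.
= 2*88000/32 = 5500 Hz
This determines the minimum frequency separation for resolving two sinusoids.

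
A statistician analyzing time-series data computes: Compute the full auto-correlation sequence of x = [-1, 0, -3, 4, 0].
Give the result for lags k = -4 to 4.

r_xx[k] = sum_m x[m]*x[m+k], indexed from 0, for k = -4 to 4:
  r_xx[-4] = x[4]*x[0] = 0
  r_xx[-3] = x[3]*x[0] + x[4]*x[1] = -4
  r_xx[-2] = x[2]*x[0] + x[3]*x[1] + x[4]*x[2] = 3
  r_xx[-1] = x[1]*x[0] + x[2]*x[1] + x[3]*x[2] + x[4]*x[3] = -12
  r_xx[0] = x[0]*x[0] + x[1]*x[1] + x[2]*x[2] + x[3]*x[3] + x[4]*x[4] = 26
  r_xx[1] = x[0]*x[1] + x[1]*x[2] + x[2]*x[3] + x[3]*x[4] = -12
  r_xx[2] = x[0]*x[2] + x[1]*x[3] + x[2]*x[4] = 3
  r_xx[3] = x[0]*x[3] + x[1]*x[4] = -4
  r_xx[4] = x[0]*x[4] = 0
r_xx = [0, -4, 3, -12, 26, -12, 3, -4, 0]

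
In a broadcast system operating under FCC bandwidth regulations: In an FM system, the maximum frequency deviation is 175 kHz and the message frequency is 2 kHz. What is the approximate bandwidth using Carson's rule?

Carson's rule: BW = 2*(delta_f + f_m)
= 2*(175 + 2) kHz = 354 kHz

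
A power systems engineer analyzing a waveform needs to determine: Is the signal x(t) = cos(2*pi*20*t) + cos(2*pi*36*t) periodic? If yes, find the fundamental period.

f1 = 20 Hz, f2 = 36 Hz
Period T1 = 1/20, T2 = 1/36
Ratio T1/T2 = 36/20, which is rational.
The signal is periodic with fundamental period T = 1/GCD(20,36) = 1/4 s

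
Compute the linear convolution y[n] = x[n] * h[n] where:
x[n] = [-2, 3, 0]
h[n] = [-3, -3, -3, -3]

y[n] = sum_k x[k]*h[n-k]. Output length = len(x) + len(h) - 1 = 3 + 4 - 1 = 6.
y[0] = -2*-3 = 6
y[1] = 3*-3 + -2*-3 = -3
y[2] = 0*-3 + 3*-3 + -2*-3 = -3
y[3] = 0*-3 + 3*-3 + -2*-3 = -3
y[4] = 0*-3 + 3*-3 = -9
y[5] = 0*-3 = 0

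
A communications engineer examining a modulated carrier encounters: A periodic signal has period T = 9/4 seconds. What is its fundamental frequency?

The fundamental frequency is the reciprocal of the period.
f = 1/T = 1/(9/4) = 4/9 Hz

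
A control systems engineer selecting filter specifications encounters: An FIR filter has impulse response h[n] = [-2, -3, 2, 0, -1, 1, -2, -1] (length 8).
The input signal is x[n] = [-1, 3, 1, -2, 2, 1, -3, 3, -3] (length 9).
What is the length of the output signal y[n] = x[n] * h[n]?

For linear convolution, the output length is:
len(y) = len(x) + len(h) - 1 = 9 + 8 - 1 = 16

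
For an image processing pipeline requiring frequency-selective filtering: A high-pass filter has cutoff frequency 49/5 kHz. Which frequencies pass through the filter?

A high-pass filter passes all frequencies above the cutoff frequency 49/5 kHz and attenuates lower frequencies.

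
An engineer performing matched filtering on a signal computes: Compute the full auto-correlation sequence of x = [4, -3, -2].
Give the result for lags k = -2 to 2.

r_xx[k] = sum_m x[m]*x[m+k], indexed from 0, for k = -2 to 2:
  r_xx[-2] = x[2]*x[0] = -8
  r_xx[-1] = x[1]*x[0] + x[2]*x[1] = -6
  r_xx[0] = x[0]*x[0] + x[1]*x[1] + x[2]*x[2] = 29
  r_xx[1] = x[0]*x[1] + x[1]*x[2] = -6
  r_xx[2] = x[0]*x[2] = -8
r_xx = [-8, -6, 29, -6, -8]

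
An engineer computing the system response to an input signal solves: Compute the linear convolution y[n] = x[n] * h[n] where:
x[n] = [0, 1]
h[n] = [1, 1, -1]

y[n] = sum_k x[k]*h[n-k]. Output length = len(x) + len(h) - 1 = 2 + 3 - 1 = 4.
y[0] = 0*1 = 0
y[1] = 1*1 + 0*1 = 1
y[2] = 1*1 + 0*-1 = 1
y[3] = 1*-1 = -1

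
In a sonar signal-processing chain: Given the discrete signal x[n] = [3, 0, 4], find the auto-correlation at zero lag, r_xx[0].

The auto-correlation at zero lag r_xx[0] equals the signal energy.
r_xx[0] = sum of x[n]^2 = 3^2 + 0^2 + 4^2
= 9 + 0 + 16 = 25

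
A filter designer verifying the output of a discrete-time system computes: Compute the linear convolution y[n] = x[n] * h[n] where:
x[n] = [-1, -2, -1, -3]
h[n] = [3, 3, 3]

y[n] = sum_k x[k]*h[n-k]. Output length = len(x) + len(h) - 1 = 4 + 3 - 1 = 6.
y[0] = -1*3 = -3
y[1] = -2*3 + -1*3 = -9
y[2] = -1*3 + -2*3 + -1*3 = -12
y[3] = -3*3 + -1*3 + -2*3 = -18
y[4] = -3*3 + -1*3 = -12
y[5] = -3*3 = -9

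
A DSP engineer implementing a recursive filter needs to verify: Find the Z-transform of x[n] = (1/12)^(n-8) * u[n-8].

Time-shifting property: if X(z) = Z{x[n]}, then Z{x[n-d]} = z^(-d) * X(z)
X(z) = z/(z - 1/12) for x[n] = (1/12)^n * u[n]
Z{x[n-8]} = z^(-8) * z/(z - 1/12) = z^(-7)/(z - 1/12)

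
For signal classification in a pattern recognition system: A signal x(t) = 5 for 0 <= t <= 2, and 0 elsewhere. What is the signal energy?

Energy = integral of |x(t)|^2 dt over the signal duration
= 5^2 * 2 = 25 * 2 = 50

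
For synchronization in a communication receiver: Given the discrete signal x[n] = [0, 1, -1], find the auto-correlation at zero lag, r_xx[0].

The auto-correlation at zero lag r_xx[0] equals the signal energy.
r_xx[0] = sum of x[n]^2 = 0^2 + 1^2 + (-1)^2
= 0 + 1 + 1 = 2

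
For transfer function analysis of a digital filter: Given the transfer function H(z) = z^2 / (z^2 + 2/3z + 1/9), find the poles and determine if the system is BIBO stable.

Poles are roots of the denominator: z^2 + 2/3z + 1/9 = 0.
Quadratic formula: z = [-(2/3) +/- sqrt((2/3)^2 - 4*(1/9))] / 2
Discriminant = 4/9 - 4/9 = 0; sqrt = 0.
z = (-2/3 +/- 0) / 2 = -1/3 (repeated root).
|p1| = 1/3, |p2| = 1/3.
For BIBO stability, all poles must lie inside the unit circle (|p| < 1).
System is STABLE since both |p| < 1.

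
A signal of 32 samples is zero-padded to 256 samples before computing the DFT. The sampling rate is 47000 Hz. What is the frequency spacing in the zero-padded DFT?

Original DFT: N = 32, resolution = f_s/N = 47000/32 = 5875/4 Hz
Zero-padded DFT: N = 256, resolution = f_s/N = 47000/256 = 5875/32 Hz
Zero-padding interpolates the spectrum (finer frequency grid)
but does NOT improve the true spectral resolution (ability to resolve close frequencies).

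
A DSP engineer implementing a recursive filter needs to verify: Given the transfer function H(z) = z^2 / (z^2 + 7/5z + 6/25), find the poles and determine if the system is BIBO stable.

Poles are roots of the denominator: z^2 + 7/5z + 6/25 = 0.
Quadratic formula: z = [-(7/5) +/- sqrt((7/5)^2 - 4*(6/25))] / 2
Discriminant = 49/25 - 24/25 = 1; sqrt = 1.
z = (-7/5 +/- 1) / 2 => z = -1/5 or z = -6/5.
|p1| = 6/5, |p2| = 1/5.
For BIBO stability, all poles must lie inside the unit circle (|p| < 1).
System is UNSTABLE since at least one |p| >= 1.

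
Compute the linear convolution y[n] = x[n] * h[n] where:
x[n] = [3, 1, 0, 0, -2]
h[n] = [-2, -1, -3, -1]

y[n] = sum_k x[k]*h[n-k]. Output length = len(x) + len(h) - 1 = 5 + 4 - 1 = 8.
y[0] = 3*-2 = -6
y[1] = 1*-2 + 3*-1 = -5
y[2] = 0*-2 + 1*-1 + 3*-3 = -10
y[3] = 0*-2 + 0*-1 + 1*-3 + 3*-1 = -6
y[4] = -2*-2 + 0*-1 + 0*-3 + 1*-1 = 3
y[5] = -2*-1 + 0*-3 + 0*-1 = 2
y[6] = -2*-3 + 0*-1 = 6
y[7] = -2*-1 = 2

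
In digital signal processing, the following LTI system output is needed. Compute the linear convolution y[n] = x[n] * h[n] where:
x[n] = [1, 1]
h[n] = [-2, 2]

y[n] = sum_k x[k]*h[n-k]. Output length = len(x) + len(h) - 1 = 2 + 2 - 1 = 3.
y[0] = 1*-2 = -2
y[1] = 1*-2 + 1*2 = 0
y[2] = 1*2 = 2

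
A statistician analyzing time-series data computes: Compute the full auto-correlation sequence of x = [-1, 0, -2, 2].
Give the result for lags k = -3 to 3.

r_xx[k] = sum_m x[m]*x[m+k], indexed from 0, for k = -3 to 3:
  r_xx[-3] = x[3]*x[0] = -2
  r_xx[-2] = x[2]*x[0] + x[3]*x[1] = 2
  r_xx[-1] = x[1]*x[0] + x[2]*x[1] + x[3]*x[2] = -4
  r_xx[0] = x[0]*x[0] + x[1]*x[1] + x[2]*x[2] + x[3]*x[3] = 9
  r_xx[1] = x[0]*x[1] + x[1]*x[2] + x[2]*x[3] = -4
  r_xx[2] = x[0]*x[2] + x[1]*x[3] = 2
  r_xx[3] = x[0]*x[3] = -2
r_xx = [-2, 2, -4, 9, -4, 2, -2]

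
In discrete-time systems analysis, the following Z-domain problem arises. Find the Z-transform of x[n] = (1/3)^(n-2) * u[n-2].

Time-shifting property: if X(z) = Z{x[n]}, then Z{x[n-d]} = z^(-d) * X(z)
X(z) = z/(z - 1/3) for x[n] = (1/3)^n * u[n]
Z{x[n-2]} = z^(-2) * z/(z - 1/3) = z^(-1)/(z - 1/3)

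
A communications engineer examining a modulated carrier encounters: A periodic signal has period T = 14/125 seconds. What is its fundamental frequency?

The fundamental frequency is the reciprocal of the period.
f = 1/T = 1/(14/125) = 125/14 Hz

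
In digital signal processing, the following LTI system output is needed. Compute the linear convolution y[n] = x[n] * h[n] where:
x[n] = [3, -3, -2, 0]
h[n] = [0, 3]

y[n] = sum_k x[k]*h[n-k]. Output length = len(x) + len(h) - 1 = 4 + 2 - 1 = 5.
y[0] = 3*0 = 0
y[1] = -3*0 + 3*3 = 9
y[2] = -2*0 + -3*3 = -9
y[3] = 0*0 + -2*3 = -6
y[4] = 0*3 = 0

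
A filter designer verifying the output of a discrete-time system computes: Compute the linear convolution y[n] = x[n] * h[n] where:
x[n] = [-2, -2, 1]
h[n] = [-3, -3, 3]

y[n] = sum_k x[k]*h[n-k]. Output length = len(x) + len(h) - 1 = 3 + 3 - 1 = 5.
y[0] = -2*-3 = 6
y[1] = -2*-3 + -2*-3 = 12
y[2] = 1*-3 + -2*-3 + -2*3 = -3
y[3] = 1*-3 + -2*3 = -9
y[4] = 1*3 = 3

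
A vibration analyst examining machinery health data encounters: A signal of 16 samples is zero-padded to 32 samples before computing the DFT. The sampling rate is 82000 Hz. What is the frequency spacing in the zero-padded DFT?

Original DFT: N = 16, resolution = f_s/N = 82000/16 = 5125 Hz
Zero-padded DFT: N = 32, resolution = f_s/N = 82000/32 = 5125/2 Hz
Zero-padding interpolates the spectrum (finer frequency grid)
but does NOT improve the true spectral resolution (ability to resolve close frequencies).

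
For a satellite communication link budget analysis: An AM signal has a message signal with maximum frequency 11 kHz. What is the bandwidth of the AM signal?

In AM (double-sideband), the bandwidth is twice the message frequency.
BW = 2 * f_m = 2 * 11 kHz = 22 kHz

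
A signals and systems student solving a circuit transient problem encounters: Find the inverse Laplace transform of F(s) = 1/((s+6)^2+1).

Standard pair: w/((s+a)^2+w^2) <-> e^(-at)*sin(wt)*u(t)
With a=6, w=1: f(t) = e^(-6t)*sin(t)*u(t)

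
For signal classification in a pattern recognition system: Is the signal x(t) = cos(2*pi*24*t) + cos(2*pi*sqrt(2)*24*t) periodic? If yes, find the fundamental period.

f1 = 24 Hz, f2 = 24*sqrt(2) Hz
Ratio f2/f1 = sqrt(2), which is irrational.
Since the frequency ratio is irrational, no common period exists.
The signal is not periodic.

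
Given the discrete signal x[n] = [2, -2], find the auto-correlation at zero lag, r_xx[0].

The auto-correlation at zero lag r_xx[0] equals the signal energy.
r_xx[0] = sum of x[n]^2 = 2^2 + (-2)^2
= 4 + 4 = 8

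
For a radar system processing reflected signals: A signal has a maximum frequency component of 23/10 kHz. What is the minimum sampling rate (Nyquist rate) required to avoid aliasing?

By the Nyquist-Shannon sampling theorem,
the minimum sampling rate (Nyquist rate) must be at least 2 * f_max.
Nyquist rate = 2 * 23/10 kHz = 23/5 kHz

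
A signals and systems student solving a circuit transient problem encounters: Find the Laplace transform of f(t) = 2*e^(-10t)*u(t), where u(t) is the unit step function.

Standard Laplace transform pair:
e^(-at)*u(t) <-> 1/(s+a)
With a = 10: L{2*e^(-10t)*u(t)} = 2/(s+10), ROC: Re(s) > -10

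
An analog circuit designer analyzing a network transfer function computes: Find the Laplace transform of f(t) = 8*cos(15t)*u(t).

Standard pair: cos(wt)*u(t) <-> s/(s^2+w^2)
With w = 15: L{8*cos(15t)*u(t)} = 8s/(s^2+225)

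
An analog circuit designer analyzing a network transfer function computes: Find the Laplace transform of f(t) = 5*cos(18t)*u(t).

Standard pair: cos(wt)*u(t) <-> s/(s^2+w^2)
With w = 18: L{5*cos(18t)*u(t)} = 5s/(s^2+324)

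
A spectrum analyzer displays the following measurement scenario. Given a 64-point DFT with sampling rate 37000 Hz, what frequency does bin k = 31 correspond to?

The frequency of DFT bin k is: f_k = k * f_s / N
f_31 = 31 * 37000 / 64 = 143375/8 Hz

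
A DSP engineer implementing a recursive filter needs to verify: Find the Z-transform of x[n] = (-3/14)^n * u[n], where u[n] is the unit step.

The Z-transform of a^n * u[n] is z/(z-a) for |z| > |a|.
Here a = -3/14, so X(z) = z/(z - (-3/14)) = 14z/(14z + 3)
ROC: |z| > 3/14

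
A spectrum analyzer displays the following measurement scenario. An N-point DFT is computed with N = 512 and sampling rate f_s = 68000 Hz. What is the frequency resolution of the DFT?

DFT frequency resolution = f_s / N
= 68000 / 512 = 2125/16 Hz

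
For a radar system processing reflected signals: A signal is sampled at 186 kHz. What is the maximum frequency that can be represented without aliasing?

The maximum frequency that can be represented without aliasing
is the Nyquist frequency: f_max = f_s / 2 = 186 kHz / 2 = 93 kHz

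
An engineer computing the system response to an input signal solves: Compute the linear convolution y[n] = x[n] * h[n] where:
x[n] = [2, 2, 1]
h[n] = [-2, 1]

y[n] = sum_k x[k]*h[n-k]. Output length = len(x) + len(h) - 1 = 3 + 2 - 1 = 4.
y[0] = 2*-2 = -4
y[1] = 2*-2 + 2*1 = -2
y[2] = 1*-2 + 2*1 = 0
y[3] = 1*1 = 1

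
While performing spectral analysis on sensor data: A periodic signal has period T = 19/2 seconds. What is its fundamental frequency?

The fundamental frequency is the reciprocal of the period.
f = 1/T = 1/(19/2) = 2/19 Hz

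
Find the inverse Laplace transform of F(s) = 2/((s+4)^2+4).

Standard pair: w/((s+a)^2+w^2) <-> e^(-at)*sin(wt)*u(t)
With a=4, w=2: f(t) = e^(-4t)*sin(2t)*u(t)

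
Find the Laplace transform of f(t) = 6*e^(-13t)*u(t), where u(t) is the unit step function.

Standard Laplace transform pair:
e^(-at)*u(t) <-> 1/(s+a)
With a = 13: L{6*e^(-13t)*u(t)} = 6/(s+13), ROC: Re(s) > -13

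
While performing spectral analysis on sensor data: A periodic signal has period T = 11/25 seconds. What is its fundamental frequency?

The fundamental frequency is the reciprocal of the period.
f = 1/T = 1/(11/25) = 25/11 Hz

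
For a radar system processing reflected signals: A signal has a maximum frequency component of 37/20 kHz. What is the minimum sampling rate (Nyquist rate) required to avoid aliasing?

By the Nyquist-Shannon sampling theorem,
the minimum sampling rate (Nyquist rate) must be at least 2 * f_max.
Nyquist rate = 2 * 37/20 kHz = 37/10 kHz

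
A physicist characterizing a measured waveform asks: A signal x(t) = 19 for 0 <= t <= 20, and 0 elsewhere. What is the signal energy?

Energy = integral of |x(t)|^2 dt over the signal duration
= 19^2 * 20 = 361 * 20 = 7220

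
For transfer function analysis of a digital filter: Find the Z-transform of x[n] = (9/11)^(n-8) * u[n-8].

Time-shifting property: if X(z) = Z{x[n]}, then Z{x[n-d]} = z^(-d) * X(z)
X(z) = z/(z - 9/11) for x[n] = (9/11)^n * u[n]
Z{x[n-8]} = z^(-8) * z/(z - 9/11) = z^(-7)/(z - 9/11)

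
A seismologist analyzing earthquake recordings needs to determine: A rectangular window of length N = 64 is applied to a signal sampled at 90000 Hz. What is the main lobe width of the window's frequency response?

For a rectangular window of length N,
the main lobe width in frequency is 2*f_s/N.
= 2*90000/64 = 5625/2 Hz
This determines the minimum frequency separation for resolving two sinusoids.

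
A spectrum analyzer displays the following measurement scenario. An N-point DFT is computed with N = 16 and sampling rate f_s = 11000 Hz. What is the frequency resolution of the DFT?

DFT frequency resolution = f_s / N
= 11000 / 16 = 1375/2 Hz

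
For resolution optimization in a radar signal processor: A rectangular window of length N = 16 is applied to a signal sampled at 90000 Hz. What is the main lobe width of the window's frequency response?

For a rectangular window of length N,
the main lobe width in frequency is 2*f_s/N.
= 2*90000/16 = 11250 Hz
This determines the minimum frequency separation for resolving two sinusoids.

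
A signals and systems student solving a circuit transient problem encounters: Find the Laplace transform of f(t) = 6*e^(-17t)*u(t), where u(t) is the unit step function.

Standard Laplace transform pair:
e^(-at)*u(t) <-> 1/(s+a)
With a = 17: L{6*e^(-17t)*u(t)} = 6/(s+17), ROC: Re(s) > -17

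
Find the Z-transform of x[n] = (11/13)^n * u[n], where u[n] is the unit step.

The Z-transform of a^n * u[n] is z/(z-a) for |z| > |a|.
Here a = 11/13, so X(z) = z/(z - (11/13)) = 13z/(13z - 11)
ROC: |z| > 11/13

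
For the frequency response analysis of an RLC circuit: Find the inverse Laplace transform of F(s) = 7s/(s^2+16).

Standard pair: s/(s^2+w^2) <-> cos(wt)*u(t)
With k=7, w=4: f(t) = 7*cos(4t)*u(t)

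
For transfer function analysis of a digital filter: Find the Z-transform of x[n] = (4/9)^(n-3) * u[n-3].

Time-shifting property: if X(z) = Z{x[n]}, then Z{x[n-d]} = z^(-d) * X(z)
X(z) = z/(z - 4/9) for x[n] = (4/9)^n * u[n]
Z{x[n-3]} = z^(-3) * z/(z - 4/9) = z^(-2)/(z - 4/9)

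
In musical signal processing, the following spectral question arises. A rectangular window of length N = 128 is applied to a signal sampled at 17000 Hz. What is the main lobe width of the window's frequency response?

For a rectangular window of length N,
the main lobe width in frequency is 2*f_s/N.
= 2*17000/128 = 2125/8 Hz
This determines the minimum frequency separation for resolving two sinusoids.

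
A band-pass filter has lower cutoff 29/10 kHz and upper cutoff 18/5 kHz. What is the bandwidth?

Bandwidth = f_high - f_low
= 18/5 kHz - 29/10 kHz = 7/10 kHz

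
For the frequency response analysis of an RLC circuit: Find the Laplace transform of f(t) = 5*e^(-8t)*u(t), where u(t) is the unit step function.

Standard Laplace transform pair:
e^(-at)*u(t) <-> 1/(s+a)
With a = 8: L{5*e^(-8t)*u(t)} = 5/(s+8), ROC: Re(s) > -8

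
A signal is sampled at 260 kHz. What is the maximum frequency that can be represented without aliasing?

The maximum frequency that can be represented without aliasing
is the Nyquist frequency: f_max = f_s / 2 = 260 kHz / 2 = 130 kHz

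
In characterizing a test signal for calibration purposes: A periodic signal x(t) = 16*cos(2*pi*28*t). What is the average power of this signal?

Average power of A*cos(wt) is A^2/2.
P = 16^2 / 2 = 256/2 = 128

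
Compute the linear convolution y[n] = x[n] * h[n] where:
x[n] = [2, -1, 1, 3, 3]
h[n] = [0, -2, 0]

y[n] = sum_k x[k]*h[n-k]. Output length = len(x) + len(h) - 1 = 5 + 3 - 1 = 7.
y[0] = 2*0 = 0
y[1] = -1*0 + 2*-2 = -4
y[2] = 1*0 + -1*-2 + 2*0 = 2
y[3] = 3*0 + 1*-2 + -1*0 = -2
y[4] = 3*0 + 3*-2 + 1*0 = -6
y[5] = 3*-2 + 3*0 = -6
y[6] = 3*0 = 0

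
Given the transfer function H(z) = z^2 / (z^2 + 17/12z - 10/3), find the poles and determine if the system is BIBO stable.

Poles are roots of the denominator: z^2 + 17/12z - 10/3 = 0.
Quadratic formula: z = [-(17/12) +/- sqrt((17/12)^2 - 4*(-10/3))] / 2
Discriminant = 289/144 + 40/3 = 2209/144; sqrt = 47/12.
z = (-17/12 +/- 47/12) / 2 => z = 5/4 or z = -8/3.
|p1| = 8/3, |p2| = 5/4.
For BIBO stability, all poles must lie inside the unit circle (|p| < 1).
System is UNSTABLE since at least one |p| >= 1.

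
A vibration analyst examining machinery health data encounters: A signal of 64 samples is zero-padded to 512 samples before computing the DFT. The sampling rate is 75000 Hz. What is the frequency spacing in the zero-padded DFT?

Original DFT: N = 64, resolution = f_s/N = 75000/64 = 9375/8 Hz
Zero-padded DFT: N = 512, resolution = f_s/N = 75000/512 = 9375/64 Hz
Zero-padding interpolates the spectrum (finer frequency grid)
but does NOT improve the true spectral resolution (ability to resolve close frequencies).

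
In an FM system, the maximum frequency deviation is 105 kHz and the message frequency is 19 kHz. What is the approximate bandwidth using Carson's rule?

Carson's rule: BW = 2*(delta_f + f_m)
= 2*(105 + 19) kHz = 248 kHz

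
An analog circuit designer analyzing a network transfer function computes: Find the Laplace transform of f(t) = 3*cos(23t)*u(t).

Standard pair: cos(wt)*u(t) <-> s/(s^2+w^2)
With w = 23: L{3*cos(23t)*u(t)} = 3s/(s^2+529)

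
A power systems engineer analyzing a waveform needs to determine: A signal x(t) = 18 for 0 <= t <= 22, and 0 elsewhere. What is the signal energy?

Energy = integral of |x(t)|^2 dt over the signal duration
= 18^2 * 22 = 324 * 22 = 7128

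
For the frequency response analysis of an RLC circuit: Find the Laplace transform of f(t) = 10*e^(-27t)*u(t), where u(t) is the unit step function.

Standard Laplace transform pair:
e^(-at)*u(t) <-> 1/(s+a)
With a = 27: L{10*e^(-27t)*u(t)} = 10/(s+27), ROC: Re(s) > -27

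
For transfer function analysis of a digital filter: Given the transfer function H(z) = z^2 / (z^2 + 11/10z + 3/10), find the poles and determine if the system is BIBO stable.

Poles are roots of the denominator: z^2 + 11/10z + 3/10 = 0.
Quadratic formula: z = [-(11/10) +/- sqrt((11/10)^2 - 4*(3/10))] / 2
Discriminant = 121/100 - 6/5 = 1/100; sqrt = 1/10.
z = (-11/10 +/- 1/10) / 2 => z = -1/2 or z = -3/5.
|p1| = 1/2, |p2| = 3/5.
For BIBO stability, all poles must lie inside the unit circle (|p| < 1).
System is STABLE since both |p| < 1.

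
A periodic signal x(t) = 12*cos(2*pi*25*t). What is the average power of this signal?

Average power of A*cos(wt) is A^2/2.
P = 12^2 / 2 = 144/2 = 72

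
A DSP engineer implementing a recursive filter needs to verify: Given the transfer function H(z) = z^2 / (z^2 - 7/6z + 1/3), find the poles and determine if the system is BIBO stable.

Poles are roots of the denominator: z^2 - 7/6z + 1/3 = 0.
Quadratic formula: z = [-(-7/6) +/- sqrt((-7/6)^2 - 4*(1/3))] / 2
Discriminant = 49/36 - 4/3 = 1/36; sqrt = 1/6.
z = (7/6 +/- 1/6) / 2 => z = 2/3 or z = 1/2.
|p1| = 1/2, |p2| = 2/3.
For BIBO stability, all poles must lie inside the unit circle (|p| < 1).
System is STABLE since both |p| < 1.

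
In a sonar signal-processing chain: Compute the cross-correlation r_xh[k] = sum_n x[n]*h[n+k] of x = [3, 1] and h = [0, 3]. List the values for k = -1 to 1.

Both sequences indexed from 0 and zero outside their support.
Lags with overlap: k = -1 to 1.
  r_xh[-1] = x[1]*h[0] = 0
  r_xh[0] = x[0]*h[0] + x[1]*h[1] = 3
  r_xh[1] = x[0]*h[1] = 9
r_xh = [0, 3, 9] (for k = -1, ..., 1)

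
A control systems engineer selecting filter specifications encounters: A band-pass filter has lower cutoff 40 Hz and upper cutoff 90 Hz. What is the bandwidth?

Bandwidth = f_high - f_low
= 90 Hz - 40 Hz = 50 Hz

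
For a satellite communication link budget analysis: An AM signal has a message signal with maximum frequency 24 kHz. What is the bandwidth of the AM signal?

In AM (double-sideband), the bandwidth is twice the message frequency.
BW = 2 * f_m = 2 * 24 kHz = 48 kHz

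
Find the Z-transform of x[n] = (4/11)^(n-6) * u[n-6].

Time-shifting property: if X(z) = Z{x[n]}, then Z{x[n-d]} = z^(-d) * X(z)
X(z) = z/(z - 4/11) for x[n] = (4/11)^n * u[n]
Z{x[n-6]} = z^(-6) * z/(z - 4/11) = z^(-5)/(z - 4/11)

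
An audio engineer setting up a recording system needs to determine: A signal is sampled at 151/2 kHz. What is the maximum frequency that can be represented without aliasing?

The maximum frequency that can be represented without aliasing
is the Nyquist frequency: f_max = f_s / 2 = 151/2 kHz / 2 = 151/4 kHz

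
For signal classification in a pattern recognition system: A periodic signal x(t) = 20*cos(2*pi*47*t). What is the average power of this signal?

Average power of A*cos(wt) is A^2/2.
P = 20^2 / 2 = 400/2 = 200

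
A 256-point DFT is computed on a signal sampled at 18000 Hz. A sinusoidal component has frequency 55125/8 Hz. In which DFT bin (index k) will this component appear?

DFT frequency resolution = f_s/N = 18000/256 = 1125/16 Hz
Bin index k = f_signal / resolution = 55125/8 / 1125/16 = 98
The signal frequency 55125/8 Hz falls in DFT bin k = 98.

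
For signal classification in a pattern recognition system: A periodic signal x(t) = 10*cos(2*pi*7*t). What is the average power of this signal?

Average power of A*cos(wt) is A^2/2.
P = 10^2 / 2 = 100/2 = 50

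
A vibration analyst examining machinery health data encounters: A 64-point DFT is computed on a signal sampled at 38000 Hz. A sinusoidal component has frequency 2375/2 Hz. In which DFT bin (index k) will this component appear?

DFT frequency resolution = f_s/N = 38000/64 = 2375/4 Hz
Bin index k = f_signal / resolution = 2375/2 / 2375/4 = 2
The signal frequency 2375/2 Hz falls in DFT bin k = 2.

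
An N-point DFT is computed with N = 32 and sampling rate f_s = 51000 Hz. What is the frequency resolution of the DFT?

DFT frequency resolution = f_s / N
= 51000 / 32 = 6375/4 Hz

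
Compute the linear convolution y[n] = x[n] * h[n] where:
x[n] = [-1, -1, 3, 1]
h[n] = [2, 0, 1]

y[n] = sum_k x[k]*h[n-k]. Output length = len(x) + len(h) - 1 = 4 + 3 - 1 = 6.
y[0] = -1*2 = -2
y[1] = -1*2 + -1*0 = -2
y[2] = 3*2 + -1*0 + -1*1 = 5
y[3] = 1*2 + 3*0 + -1*1 = 1
y[4] = 1*0 + 3*1 = 3
y[5] = 1*1 = 1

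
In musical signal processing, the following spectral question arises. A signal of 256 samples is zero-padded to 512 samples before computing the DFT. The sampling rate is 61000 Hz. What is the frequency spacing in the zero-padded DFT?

Original DFT: N = 256, resolution = f_s/N = 61000/256 = 7625/32 Hz
Zero-padded DFT: N = 512, resolution = f_s/N = 61000/512 = 7625/64 Hz
Zero-padding interpolates the spectrum (finer frequency grid)
but does NOT improve the true spectral resolution (ability to resolve close frequencies).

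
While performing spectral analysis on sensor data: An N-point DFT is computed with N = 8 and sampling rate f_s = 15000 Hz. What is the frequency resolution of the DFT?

DFT frequency resolution = f_s / N
= 15000 / 8 = 1875 Hz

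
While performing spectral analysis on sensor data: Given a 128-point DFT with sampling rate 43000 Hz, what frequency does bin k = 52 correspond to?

The frequency of DFT bin k is: f_k = k * f_s / N
f_52 = 52 * 43000 / 128 = 69875/4 Hz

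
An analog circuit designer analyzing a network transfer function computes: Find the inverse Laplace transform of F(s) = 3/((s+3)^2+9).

Standard pair: w/((s+a)^2+w^2) <-> e^(-at)*sin(wt)*u(t)
With a=3, w=3: f(t) = e^(-3t)*sin(3t)*u(t)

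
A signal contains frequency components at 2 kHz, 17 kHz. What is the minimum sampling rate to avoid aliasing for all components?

The highest frequency component is f_max = 17 kHz.
Nyquist rate = 2 * f_max = 2 * 17 kHz = 34 kHz.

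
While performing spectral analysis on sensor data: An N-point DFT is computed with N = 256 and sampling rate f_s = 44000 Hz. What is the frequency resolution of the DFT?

DFT frequency resolution = f_s / N
= 44000 / 256 = 1375/8 Hz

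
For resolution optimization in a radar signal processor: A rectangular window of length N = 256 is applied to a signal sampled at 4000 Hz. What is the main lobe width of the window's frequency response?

For a rectangular window of length N,
the main lobe width in frequency is 2*f_s/N.
= 2*4000/256 = 125/4 Hz
This determines the minimum frequency separation for resolving two sinusoids.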